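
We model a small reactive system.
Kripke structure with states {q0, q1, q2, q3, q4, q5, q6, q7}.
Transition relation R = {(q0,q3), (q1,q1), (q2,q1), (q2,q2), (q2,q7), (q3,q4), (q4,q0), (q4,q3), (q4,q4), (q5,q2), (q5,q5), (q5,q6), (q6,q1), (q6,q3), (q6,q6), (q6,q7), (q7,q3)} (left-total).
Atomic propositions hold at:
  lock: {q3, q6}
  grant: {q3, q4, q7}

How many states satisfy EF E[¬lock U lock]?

7

Sat(¬lock) = {q0, q1, q2, q4, q5, q7}
E[¬lock U lock]: least fixpoint, start Z0 = Sat(lock) = {q3, q6}, add states in Sat(¬lock) with some successor in Z. Z1 = {q0, q3, q4, q5, q6, q7}; Z2 = {q0, q2, q3, q4, q5, q6, q7}; fixed.
Sat(E[¬lock U lock]) = {q0, q2, q3, q4, q5, q6, q7}
EF E[¬lock U lock]: least fixpoint, start Z0 = {q0, q2, q3, q4, q5, q6, q7}, add states with some successor in Z. Already a fixed point.
Sat(EF E[¬lock U lock]) = {q0, q2, q3, q4, q5, q6, q7}
|Sat(EF E[¬lock U lock])| = |{q0, q2, q3, q4, q5, q6, q7}| = 7.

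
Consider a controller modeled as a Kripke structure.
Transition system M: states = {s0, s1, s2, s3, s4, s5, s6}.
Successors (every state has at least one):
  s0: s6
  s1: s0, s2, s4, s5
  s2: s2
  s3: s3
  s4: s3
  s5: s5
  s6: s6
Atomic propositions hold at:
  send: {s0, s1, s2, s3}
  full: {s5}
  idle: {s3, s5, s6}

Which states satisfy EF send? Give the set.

EF send: least fixpoint, start Z0 = {s0, s1, s2, s3}, add states with some successor in Z. Z1 = {s0, s1, s2, s3, s4}; fixed.
Sat(EF send) = {s0, s1, s2, s3, s4}

{s0, s1, s2, s3, s4}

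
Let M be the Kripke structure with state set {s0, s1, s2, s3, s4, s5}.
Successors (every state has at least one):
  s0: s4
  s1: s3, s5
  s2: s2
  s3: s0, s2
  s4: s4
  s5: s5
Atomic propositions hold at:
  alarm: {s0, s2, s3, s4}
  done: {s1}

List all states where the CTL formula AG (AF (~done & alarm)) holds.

{s0, s2, s3, s4}

Sat(~done) = {s0, s2, s3, s4, s5}
Sat(~done & alarm) = {s0, s2, s3, s4}
AF (~done & alarm): least fixpoint, start Z0 = {s0, s2, s3, s4}, add states with every successor in Z. Already a fixed point.
Sat(AF (~done & alarm)) = {s0, s2, s3, s4}
AG (AF (~done & alarm)): greatest fixpoint, start Z0 = {s0, s2, s3, s4}, keep only states in Sat with every successor in Z. Already a fixed point.
Sat(AG (AF (~done & alarm))) = {s0, s2, s3, s4}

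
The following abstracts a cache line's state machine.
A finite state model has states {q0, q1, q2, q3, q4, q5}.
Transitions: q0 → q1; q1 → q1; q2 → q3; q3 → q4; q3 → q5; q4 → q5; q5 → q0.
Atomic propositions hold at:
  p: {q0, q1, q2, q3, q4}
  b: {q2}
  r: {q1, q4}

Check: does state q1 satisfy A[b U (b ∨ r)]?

Yes

Sat(b ∨ r) = {q1, q2, q4}
A[b U (b ∨ r)]: least fixpoint, start Z0 = Sat((b ∨ r)) = {q1, q2, q4}, add states in Sat(b) with every successor in Z. Already a fixed point.
Sat(A[b U (b ∨ r)]) = {q1, q2, q4}
q1 ∈ Sat(A[b U (b ∨ r)]) = {q1, q2, q4}, so the formula holds at q1.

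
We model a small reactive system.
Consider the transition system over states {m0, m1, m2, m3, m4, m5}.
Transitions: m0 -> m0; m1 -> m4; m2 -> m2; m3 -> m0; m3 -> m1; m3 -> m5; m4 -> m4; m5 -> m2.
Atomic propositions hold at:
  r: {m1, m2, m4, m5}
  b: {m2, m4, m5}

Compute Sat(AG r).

AG r: greatest fixpoint, start Z0 = {m1, m2, m4, m5}, keep only states in Sat with every successor in Z. Already a fixed point.
Sat(AG r) = {m1, m2, m4, m5}

{m1, m2, m4, m5}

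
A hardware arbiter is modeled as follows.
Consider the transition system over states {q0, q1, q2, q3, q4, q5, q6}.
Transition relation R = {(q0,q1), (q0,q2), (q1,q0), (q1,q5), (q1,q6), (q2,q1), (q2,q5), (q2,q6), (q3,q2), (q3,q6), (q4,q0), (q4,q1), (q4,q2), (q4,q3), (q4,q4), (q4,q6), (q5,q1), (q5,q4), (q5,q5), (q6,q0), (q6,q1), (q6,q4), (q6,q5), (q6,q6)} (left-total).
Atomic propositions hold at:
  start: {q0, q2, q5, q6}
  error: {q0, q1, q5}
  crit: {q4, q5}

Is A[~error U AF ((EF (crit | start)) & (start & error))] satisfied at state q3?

Sat(~error) = {q2, q3, q4, q6}
Sat(crit | start) = {q0, q2, q4, q5, q6}
EF (crit | start): least fixpoint, start Z0 = {q0, q2, q4, q5, q6}, add states with some successor in Z. Z1 = {q0, q1, q2, q3, q4, q5, q6}; fixed.
Sat(EF (crit | start)) = {q0, q1, q2, q3, q4, q5, q6}
Sat(start & error) = {q0, q5}
Sat((EF (crit | start)) & (start & error)) = {q0, q5}
AF ((EF (crit | start)) & (start & error)): least fixpoint, start Z0 = {q0, q5}, add states with every successor in Z. Already a fixed point.
Sat(AF ((EF (crit | start)) & (start & error))) = {q0, q5}
A[~error U AF ((EF (crit | start)) & (start & error))]: least fixpoint, start Z0 = Sat(AF ((EF (crit | start)) & (start & error))) = {q0, q5}, add states in Sat(~error) with every successor in Z. Already a fixed point.
Sat(A[~error U AF ((EF (crit | start)) & (start & error))]) = {q0, q5}
q3 ∉ Sat(A[~error U AF ((EF (crit | start)) & (start & error))]) = {q0, q5}, so the formula does not hold at q3.

No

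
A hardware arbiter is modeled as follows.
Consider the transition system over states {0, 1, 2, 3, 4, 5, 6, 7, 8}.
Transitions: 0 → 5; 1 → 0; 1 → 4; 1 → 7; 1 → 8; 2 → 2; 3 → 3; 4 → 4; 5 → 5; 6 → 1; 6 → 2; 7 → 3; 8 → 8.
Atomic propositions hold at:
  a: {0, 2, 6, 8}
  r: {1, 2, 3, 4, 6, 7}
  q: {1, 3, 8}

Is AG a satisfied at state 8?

AG a: greatest fixpoint, start Z0 = {0, 2, 6, 8}, keep only states in Sat with every successor in Z. Z1 = {2, 8}; fixed.
Sat(AG a) = {2, 8}
8 ∈ Sat(AG a) = {2, 8}, so the formula holds at 8.

Yes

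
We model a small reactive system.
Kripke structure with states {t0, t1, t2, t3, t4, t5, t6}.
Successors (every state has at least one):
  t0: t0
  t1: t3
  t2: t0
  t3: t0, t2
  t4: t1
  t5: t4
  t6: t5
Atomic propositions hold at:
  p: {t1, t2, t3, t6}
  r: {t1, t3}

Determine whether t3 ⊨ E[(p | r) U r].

Yes

Sat(p | r) = {t1, t2, t3, t6}
E[(p | r) U r]: least fixpoint, start Z0 = Sat(r) = {t1, t3}, add states in Sat(p | r) with some successor in Z. Already a fixed point.
Sat(E[(p | r) U r]) = {t1, t3}
t3 ∈ Sat(E[(p | r) U r]) = {t1, t3}, so the formula holds at t3.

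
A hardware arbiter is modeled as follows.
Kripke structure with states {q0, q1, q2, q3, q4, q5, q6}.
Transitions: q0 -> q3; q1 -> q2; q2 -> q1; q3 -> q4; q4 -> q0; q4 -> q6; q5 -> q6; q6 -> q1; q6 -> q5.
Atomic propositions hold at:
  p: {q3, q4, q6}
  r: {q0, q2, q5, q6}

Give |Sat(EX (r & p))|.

2

Sat(r & p) = {q6}
Sat(EX (r & p)) = {s : some successor in {q6}} = {q4, q5}
|Sat(EX (r & p))| = |{q4, q5}| = 2.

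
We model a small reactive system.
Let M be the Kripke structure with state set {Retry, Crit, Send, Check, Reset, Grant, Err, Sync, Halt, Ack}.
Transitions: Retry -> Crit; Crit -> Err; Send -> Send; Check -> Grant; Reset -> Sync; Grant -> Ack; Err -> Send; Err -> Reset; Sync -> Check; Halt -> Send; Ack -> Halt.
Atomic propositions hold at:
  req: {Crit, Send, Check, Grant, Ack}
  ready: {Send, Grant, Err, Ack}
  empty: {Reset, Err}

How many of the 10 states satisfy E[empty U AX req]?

8

Sat(AX req) = {s : every successor in {Crit, Send, Check, Grant, Ack}} = {Retry, Send, Check, Grant, Sync, Halt}
E[empty U AX req]: least fixpoint, start Z0 = Sat(AX req) = {Retry, Send, Check, Grant, Sync, Halt}, add states in Sat(empty) with some successor in Z. Z1 = {Retry, Send, Check, Reset, Grant, Err, Sync, Halt}; fixed.
Sat(E[empty U AX req]) = {Retry, Send, Check, Reset, Grant, Err, Sync, Halt}
|Sat(E[empty U AX req])| = |{Retry, Send, Check, Reset, Grant, Err, Sync, Halt}| = 8.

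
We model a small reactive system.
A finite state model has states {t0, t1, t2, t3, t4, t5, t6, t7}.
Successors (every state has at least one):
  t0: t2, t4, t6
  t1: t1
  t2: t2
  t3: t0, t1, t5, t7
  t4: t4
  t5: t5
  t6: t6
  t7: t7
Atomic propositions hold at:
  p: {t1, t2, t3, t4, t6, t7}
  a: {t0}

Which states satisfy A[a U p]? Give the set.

A[a U p]: least fixpoint, start Z0 = Sat(p) = {t1, t2, t3, t4, t6, t7}, add states in Sat(a) with every successor in Z. Z1 = {t0, t1, t2, t3, t4, t6, t7}; fixed.
Sat(A[a U p]) = {t0, t1, t2, t3, t4, t6, t7}

{t0, t1, t2, t3, t4, t6, t7}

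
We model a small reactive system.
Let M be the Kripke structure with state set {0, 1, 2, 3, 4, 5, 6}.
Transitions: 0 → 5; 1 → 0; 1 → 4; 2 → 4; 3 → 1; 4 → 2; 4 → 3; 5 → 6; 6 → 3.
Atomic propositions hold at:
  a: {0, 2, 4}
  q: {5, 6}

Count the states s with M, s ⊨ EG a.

2

EG a: greatest fixpoint, start Z0 = {0, 2, 4}, keep only states in Sat with some successor in Z. Z1 = {2, 4}; fixed.
Sat(EG a) = {2, 4}
|Sat(EG a)| = |{2, 4}| = 2.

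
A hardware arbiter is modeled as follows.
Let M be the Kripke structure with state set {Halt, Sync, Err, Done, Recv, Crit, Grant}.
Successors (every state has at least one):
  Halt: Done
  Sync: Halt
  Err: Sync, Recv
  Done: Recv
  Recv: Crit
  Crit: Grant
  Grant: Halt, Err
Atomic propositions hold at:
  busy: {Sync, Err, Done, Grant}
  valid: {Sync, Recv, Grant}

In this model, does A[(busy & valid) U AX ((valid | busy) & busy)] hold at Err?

Sat(busy & valid) = {Sync, Grant}
Sat(valid | busy) = {Sync, Err, Done, Recv, Grant}
Sat((valid | busy) & busy) = {Sync, Err, Done, Grant}
Sat(AX ((valid | busy) & busy)) = {s : every successor in {Sync, Err, Done, Grant}} = {Halt, Crit}
A[(busy & valid) U AX ((valid | busy) & busy)]: least fixpoint, start Z0 = Sat(AX ((valid | busy) & busy)) = {Halt, Crit}, add states in Sat(busy & valid) with every successor in Z. Z1 = {Halt, Sync, Crit}; fixed.
Sat(A[(busy & valid) U AX ((valid | busy) & busy)]) = {Halt, Sync, Crit}
Err ∉ Sat(A[(busy & valid) U AX ((valid | busy) & busy)]) = {Halt, Sync, Crit}, so the formula does not hold at Err.

No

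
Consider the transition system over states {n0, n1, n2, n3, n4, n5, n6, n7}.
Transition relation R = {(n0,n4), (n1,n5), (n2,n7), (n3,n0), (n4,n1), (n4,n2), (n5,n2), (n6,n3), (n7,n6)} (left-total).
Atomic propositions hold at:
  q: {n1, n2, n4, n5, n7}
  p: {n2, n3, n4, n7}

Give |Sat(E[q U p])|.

E[q U p]: least fixpoint, start Z0 = Sat(p) = {n2, n3, n4, n7}, add states in Sat(q) with some successor in Z. Z1 = {n2, n3, n4, n5, n7}; Z2 = {n1, n2, n3, n4, n5, n7}; fixed.
Sat(E[q U p]) = {n1, n2, n3, n4, n5, n7}
|Sat(E[q U p])| = |{n1, n2, n3, n4, n5, n7}| = 6.

6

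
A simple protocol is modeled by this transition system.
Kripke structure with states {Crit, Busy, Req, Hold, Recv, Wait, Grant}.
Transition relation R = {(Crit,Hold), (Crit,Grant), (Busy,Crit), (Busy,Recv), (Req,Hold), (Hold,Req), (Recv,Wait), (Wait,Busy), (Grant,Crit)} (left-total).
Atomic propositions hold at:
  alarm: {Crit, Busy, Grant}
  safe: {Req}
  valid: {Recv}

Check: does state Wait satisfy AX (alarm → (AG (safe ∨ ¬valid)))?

No

Sat(¬valid) = {Crit, Busy, Req, Hold, Wait, Grant}
Sat(safe ∨ ¬valid) = {Crit, Busy, Req, Hold, Wait, Grant}
AG (safe ∨ ¬valid): greatest fixpoint, start Z0 = {Crit, Busy, Req, Hold, Wait, Grant}, keep only states in Sat with every successor in Z. Z1 = {Crit, Req, Hold, Wait, Grant}; Z2 = {Crit, Req, Hold, Grant}; fixed.
Sat(AG (safe ∨ ¬valid)) = {Crit, Req, Hold, Grant}
Sat(alarm → (AG (safe ∨ ¬valid))) = {Crit, Req, Hold, Recv, Wait, Grant}
Sat(AX (alarm → (AG (safe ∨ ¬valid)))) = {s : every successor in {Crit, Req, Hold, Recv, Wait, Grant}} = {Crit, Busy, Req, Hold, Recv, Grant}
Wait ∉ Sat(AX (alarm → (AG (safe ∨ ¬valid)))) = {Crit, Busy, Req, Hold, Recv, Grant}, so the formula does not hold at Wait.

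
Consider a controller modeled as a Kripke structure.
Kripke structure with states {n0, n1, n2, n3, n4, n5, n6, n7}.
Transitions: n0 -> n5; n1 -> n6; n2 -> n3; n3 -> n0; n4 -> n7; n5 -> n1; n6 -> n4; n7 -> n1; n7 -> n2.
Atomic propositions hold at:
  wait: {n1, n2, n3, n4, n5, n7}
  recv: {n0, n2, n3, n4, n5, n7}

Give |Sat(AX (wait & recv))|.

Sat(wait & recv) = {n2, n3, n4, n5, n7}
Sat(AX (wait & recv)) = {s : every successor in {n2, n3, n4, n5, n7}} = {n0, n2, n4, n6}
|Sat(AX (wait & recv))| = |{n0, n2, n4, n6}| = 4.

4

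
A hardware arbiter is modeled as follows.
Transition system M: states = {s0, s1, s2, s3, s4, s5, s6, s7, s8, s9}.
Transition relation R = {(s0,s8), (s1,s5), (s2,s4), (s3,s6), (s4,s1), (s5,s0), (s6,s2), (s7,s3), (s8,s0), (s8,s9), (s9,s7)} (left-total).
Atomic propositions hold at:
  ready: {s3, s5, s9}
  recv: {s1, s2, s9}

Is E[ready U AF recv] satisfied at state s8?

No

AF recv: least fixpoint, start Z0 = {s1, s2, s9}, add states with every successor in Z. Z1 = {s1, s2, s4, s6, s9}; Z2 = {s1, s2, s3, s4, s6, s9}; Z3 = {s1, s2, s3, s4, s6, s7, s9}; fixed.
Sat(AF recv) = {s1, s2, s3, s4, s6, s7, s9}
E[ready U AF recv]: least fixpoint, start Z0 = Sat(AF recv) = {s1, s2, s3, s4, s6, s7, s9}, add states in Sat(ready) with some successor in Z. Already a fixed point.
Sat(E[ready U AF recv]) = {s1, s2, s3, s4, s6, s7, s9}
s8 ∉ Sat(E[ready U AF recv]) = {s1, s2, s3, s4, s6, s7, s9}, so the formula does not hold at s8.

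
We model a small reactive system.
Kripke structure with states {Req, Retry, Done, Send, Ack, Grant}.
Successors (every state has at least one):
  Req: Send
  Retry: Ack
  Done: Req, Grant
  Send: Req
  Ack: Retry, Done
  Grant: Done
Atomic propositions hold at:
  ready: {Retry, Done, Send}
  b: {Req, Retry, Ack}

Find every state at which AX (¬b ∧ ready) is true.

Sat(¬b) = {Done, Send, Grant}
Sat(¬b ∧ ready) = {Done, Send}
Sat(AX (¬b ∧ ready)) = {s : every successor in {Done, Send}} = {Req, Grant}

{Req, Grant}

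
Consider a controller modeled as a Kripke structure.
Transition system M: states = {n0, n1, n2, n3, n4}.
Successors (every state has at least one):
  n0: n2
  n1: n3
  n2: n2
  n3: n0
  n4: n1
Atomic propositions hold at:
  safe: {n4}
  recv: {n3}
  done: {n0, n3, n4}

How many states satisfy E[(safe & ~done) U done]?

Sat(~done) = {n1, n2}
Sat(safe & ~done) = ∅
E[(safe & ~done) U done]: least fixpoint, start Z0 = Sat(done) = {n0, n3, n4}, add states in Sat(safe & ~done) with some successor in Z. Already a fixed point.
Sat(E[(safe & ~done) U done]) = {n0, n3, n4}
|Sat(E[(safe & ~done) U done])| = |{n0, n3, n4}| = 3.

3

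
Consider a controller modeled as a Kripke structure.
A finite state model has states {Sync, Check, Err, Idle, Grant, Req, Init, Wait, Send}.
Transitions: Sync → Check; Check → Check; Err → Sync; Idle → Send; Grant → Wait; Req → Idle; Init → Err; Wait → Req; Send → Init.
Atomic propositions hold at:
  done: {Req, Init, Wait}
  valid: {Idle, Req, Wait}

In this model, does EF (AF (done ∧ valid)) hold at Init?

Sat(done ∧ valid) = {Req, Wait}
AF (done ∧ valid): least fixpoint, start Z0 = {Req, Wait}, add states with every successor in Z. Z1 = {Grant, Req, Wait}; fixed.
Sat(AF (done ∧ valid)) = {Grant, Req, Wait}
EF (AF (done ∧ valid)): least fixpoint, start Z0 = {Grant, Req, Wait}, add states with some successor in Z. Already a fixed point.
Sat(EF (AF (done ∧ valid))) = {Grant, Req, Wait}
Init ∉ Sat(EF (AF (done ∧ valid))) = {Grant, Req, Wait}, so the formula does not hold at Init.

No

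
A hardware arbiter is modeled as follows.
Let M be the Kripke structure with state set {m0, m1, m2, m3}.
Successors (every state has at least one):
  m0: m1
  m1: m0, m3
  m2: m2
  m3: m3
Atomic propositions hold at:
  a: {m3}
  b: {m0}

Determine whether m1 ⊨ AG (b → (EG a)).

EG a: greatest fixpoint, start Z0 = {m3}, keep only states in Sat with some successor in Z. Already a fixed point.
Sat(EG a) = {m3}
Sat(b → (EG a)) = {m1, m2, m3}
AG (b → (EG a)): greatest fixpoint, start Z0 = {m1, m2, m3}, keep only states in Sat with every successor in Z. Z1 = {m2, m3}; fixed.
Sat(AG (b → (EG a))) = {m2, m3}
m1 ∉ Sat(AG (b → (EG a))) = {m2, m3}, so the formula does not hold at m1.

No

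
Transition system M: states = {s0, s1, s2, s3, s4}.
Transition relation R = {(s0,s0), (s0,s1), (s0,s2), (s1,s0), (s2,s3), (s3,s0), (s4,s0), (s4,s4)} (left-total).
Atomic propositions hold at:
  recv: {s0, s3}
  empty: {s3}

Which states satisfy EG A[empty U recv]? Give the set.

{s0, s3}

A[empty U recv]: least fixpoint, start Z0 = Sat(recv) = {s0, s3}, add states in Sat(empty) with every successor in Z. Already a fixed point.
Sat(A[empty U recv]) = {s0, s3}
EG A[empty U recv]: greatest fixpoint, start Z0 = {s0, s3}, keep only states in Sat with some successor in Z. Already a fixed point.
Sat(EG A[empty U recv]) = {s0, s3}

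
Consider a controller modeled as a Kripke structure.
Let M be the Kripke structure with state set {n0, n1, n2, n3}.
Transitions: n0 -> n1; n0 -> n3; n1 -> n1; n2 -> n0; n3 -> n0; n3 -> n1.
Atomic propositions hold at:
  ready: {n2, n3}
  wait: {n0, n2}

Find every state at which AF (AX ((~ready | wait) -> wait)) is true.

Sat(~ready) = {n0, n1}
Sat(~ready | wait) = {n0, n1, n2}
Sat((~ready | wait) -> wait) = {n0, n2, n3}
Sat(AX ((~ready | wait) -> wait)) = {s : every successor in {n0, n2, n3}} = {n2}
AF (AX ((~ready | wait) -> wait)): least fixpoint, start Z0 = {n2}, add states with every successor in Z. Already a fixed point.
Sat(AF (AX ((~ready | wait) -> wait))) = {n2}

{n2}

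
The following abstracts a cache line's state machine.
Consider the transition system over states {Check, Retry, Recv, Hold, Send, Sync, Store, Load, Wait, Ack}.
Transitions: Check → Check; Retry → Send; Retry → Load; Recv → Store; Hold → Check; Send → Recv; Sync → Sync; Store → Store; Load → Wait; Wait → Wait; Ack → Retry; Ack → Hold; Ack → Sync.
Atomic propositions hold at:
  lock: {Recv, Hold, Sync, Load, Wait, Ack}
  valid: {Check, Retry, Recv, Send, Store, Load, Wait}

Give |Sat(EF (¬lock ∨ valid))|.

9

Sat(¬lock) = {Check, Retry, Send, Store}
Sat(¬lock ∨ valid) = {Check, Retry, Recv, Send, Store, Load, Wait}
EF (¬lock ∨ valid): least fixpoint, start Z0 = {Check, Retry, Recv, Send, Store, Load, Wait}, add states with some successor in Z. Z1 = {Check, Retry, Recv, Hold, Send, Store, Load, Wait, Ack}; fixed.
Sat(EF (¬lock ∨ valid)) = {Check, Retry, Recv, Hold, Send, Store, Load, Wait, Ack}
|Sat(EF (¬lock ∨ valid))| = |{Check, Retry, Recv, Hold, Send, Store, Load, Wait, Ack}| = 9.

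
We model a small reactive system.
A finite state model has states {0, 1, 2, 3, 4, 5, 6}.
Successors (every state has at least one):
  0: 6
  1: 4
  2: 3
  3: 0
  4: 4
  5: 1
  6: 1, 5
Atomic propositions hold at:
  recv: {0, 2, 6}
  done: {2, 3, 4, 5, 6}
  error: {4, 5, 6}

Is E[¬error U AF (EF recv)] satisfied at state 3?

Sat(¬error) = {0, 1, 2, 3}
EF recv: least fixpoint, start Z0 = {0, 2, 6}, add states with some successor in Z. Z1 = {0, 2, 3, 6}; fixed.
Sat(EF recv) = {0, 2, 3, 6}
AF (EF recv): least fixpoint, start Z0 = {0, 2, 3, 6}, add states with every successor in Z. Already a fixed point.
Sat(AF (EF recv)) = {0, 2, 3, 6}
E[¬error U AF (EF recv)]: least fixpoint, start Z0 = Sat(AF (EF recv)) = {0, 2, 3, 6}, add states in Sat(¬error) with some successor in Z. Already a fixed point.
Sat(E[¬error U AF (EF recv)]) = {0, 2, 3, 6}
3 ∈ Sat(E[¬error U AF (EF recv)]) = {0, 2, 3, 6}, so the formula holds at 3.

Yes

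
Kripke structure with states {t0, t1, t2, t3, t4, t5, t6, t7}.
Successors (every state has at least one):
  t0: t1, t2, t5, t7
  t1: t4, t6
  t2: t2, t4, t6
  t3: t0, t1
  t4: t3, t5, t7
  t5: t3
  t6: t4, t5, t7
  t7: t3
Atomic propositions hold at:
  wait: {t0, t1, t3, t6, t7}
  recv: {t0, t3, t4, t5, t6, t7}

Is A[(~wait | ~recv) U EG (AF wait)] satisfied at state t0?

Sat(~wait) = {t2, t4, t5}
Sat(~recv) = {t1, t2}
Sat(~wait | ~recv) = {t1, t2, t4, t5}
AF wait: least fixpoint, start Z0 = {t0, t1, t3, t6, t7}, add states with every successor in Z. Z1 = {t0, t1, t3, t5, t6, t7}; Z2 = {t0, t1, t3, t4, t5, t6, t7}; fixed.
Sat(AF wait) = {t0, t1, t3, t4, t5, t6, t7}
EG (AF wait): greatest fixpoint, start Z0 = {t0, t1, t3, t4, t5, t6, t7}, keep only states in Sat with some successor in Z. Already a fixed point.
Sat(EG (AF wait)) = {t0, t1, t3, t4, t5, t6, t7}
A[(~wait | ~recv) U EG (AF wait)]: least fixpoint, start Z0 = Sat(EG (AF wait)) = {t0, t1, t3, t4, t5, t6, t7}, add states in Sat(~wait | ~recv) with every successor in Z. Already a fixed point.
Sat(A[(~wait | ~recv) U EG (AF wait)]) = {t0, t1, t3, t4, t5, t6, t7}
t0 ∈ Sat(A[(~wait | ~recv) U EG (AF wait)]) = {t0, t1, t3, t4, t5, t6, t7}, so the formula holds at t0.

Yes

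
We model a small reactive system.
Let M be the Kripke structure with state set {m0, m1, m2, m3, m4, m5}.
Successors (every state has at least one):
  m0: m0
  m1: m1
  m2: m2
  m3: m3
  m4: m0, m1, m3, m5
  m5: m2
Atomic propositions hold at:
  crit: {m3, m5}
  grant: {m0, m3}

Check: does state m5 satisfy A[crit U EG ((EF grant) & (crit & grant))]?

EF grant: least fixpoint, start Z0 = {m0, m3}, add states with some successor in Z. Z1 = {m0, m3, m4}; fixed.
Sat(EF grant) = {m0, m3, m4}
Sat(crit & grant) = {m3}
Sat((EF grant) & (crit & grant)) = {m3}
EG ((EF grant) & (crit & grant)): greatest fixpoint, start Z0 = {m3}, keep only states in Sat with some successor in Z. Already a fixed point.
Sat(EG ((EF grant) & (crit & grant))) = {m3}
A[crit U EG ((EF grant) & (crit & grant))]: least fixpoint, start Z0 = Sat(EG ((EF grant) & (crit & grant))) = {m3}, add states in Sat(crit) with every successor in Z. Already a fixed point.
Sat(A[crit U EG ((EF grant) & (crit & grant))]) = {m3}
m5 ∉ Sat(A[crit U EG ((EF grant) & (crit & grant))]) = {m3}, so the formula does not hold at m5.

No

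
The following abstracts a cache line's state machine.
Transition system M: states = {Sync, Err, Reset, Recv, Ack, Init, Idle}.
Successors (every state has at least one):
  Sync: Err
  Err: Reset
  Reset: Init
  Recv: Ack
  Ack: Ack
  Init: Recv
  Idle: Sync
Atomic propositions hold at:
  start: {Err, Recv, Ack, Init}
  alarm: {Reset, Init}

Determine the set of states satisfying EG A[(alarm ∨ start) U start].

{Err, Reset, Recv, Ack, Init}

Sat(alarm ∨ start) = {Err, Reset, Recv, Ack, Init}
A[(alarm ∨ start) U start]: least fixpoint, start Z0 = Sat(start) = {Err, Recv, Ack, Init}, add states in Sat(alarm ∨ start) with every successor in Z. Z1 = {Err, Reset, Recv, Ack, Init}; fixed.
Sat(A[(alarm ∨ start) U start]) = {Err, Reset, Recv, Ack, Init}
EG A[(alarm ∨ start) U start]: greatest fixpoint, start Z0 = {Err, Reset, Recv, Ack, Init}, keep only states in Sat with some successor in Z. Already a fixed point.
Sat(EG A[(alarm ∨ start) U start]) = {Err, Reset, Recv, Ack, Init}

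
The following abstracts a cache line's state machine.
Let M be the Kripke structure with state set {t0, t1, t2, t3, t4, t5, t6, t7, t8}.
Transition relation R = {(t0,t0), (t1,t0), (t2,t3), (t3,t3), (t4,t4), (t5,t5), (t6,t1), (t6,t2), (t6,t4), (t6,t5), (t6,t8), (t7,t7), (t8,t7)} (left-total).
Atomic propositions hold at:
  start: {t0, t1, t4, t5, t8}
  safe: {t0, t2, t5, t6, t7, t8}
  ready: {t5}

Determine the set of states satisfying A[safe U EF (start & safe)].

{t0, t1, t5, t6, t8}

Sat(start & safe) = {t0, t5, t8}
EF (start & safe): least fixpoint, start Z0 = {t0, t5, t8}, add states with some successor in Z. Z1 = {t0, t1, t5, t6, t8}; fixed.
Sat(EF (start & safe)) = {t0, t1, t5, t6, t8}
A[safe U EF (start & safe)]: least fixpoint, start Z0 = Sat(EF (start & safe)) = {t0, t1, t5, t6, t8}, add states in Sat(safe) with every successor in Z. Already a fixed point.
Sat(A[safe U EF (start & safe)]) = {t0, t1, t5, t6, t8}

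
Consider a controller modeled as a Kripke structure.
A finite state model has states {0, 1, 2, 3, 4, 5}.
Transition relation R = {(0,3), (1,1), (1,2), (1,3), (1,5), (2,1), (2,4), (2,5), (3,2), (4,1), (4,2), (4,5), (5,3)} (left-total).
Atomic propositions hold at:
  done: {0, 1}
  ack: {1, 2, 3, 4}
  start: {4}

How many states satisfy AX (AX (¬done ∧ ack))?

Sat(¬done) = {2, 3, 4, 5}
Sat(¬done ∧ ack) = {2, 3, 4}
Sat(AX (¬done ∧ ack)) = {s : every successor in {2, 3, 4}} = {0, 3, 5}
Sat(AX (AX (¬done ∧ ack))) = {s : every successor in {0, 3, 5}} = {0, 5}
|Sat(AX (AX (¬done ∧ ack)))| = |{0, 5}| = 2.

2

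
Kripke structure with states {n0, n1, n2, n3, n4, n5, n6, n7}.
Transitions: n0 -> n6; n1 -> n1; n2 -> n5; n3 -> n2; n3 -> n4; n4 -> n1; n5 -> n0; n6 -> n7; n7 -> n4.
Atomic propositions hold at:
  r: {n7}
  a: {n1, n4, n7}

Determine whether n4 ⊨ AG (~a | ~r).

Sat(~a) = {n0, n2, n3, n5, n6}
Sat(~r) = {n0, n1, n2, n3, n4, n5, n6}
Sat(~a | ~r) = {n0, n1, n2, n3, n4, n5, n6}
AG (~a | ~r): greatest fixpoint, start Z0 = {n0, n1, n2, n3, n4, n5, n6}, keep only states in Sat with every successor in Z. Z1 = {n0, n1, n2, n3, n4, n5}; Z2 = {n1, n2, n3, n4, n5}; Z3 = {n1, n2, n3, n4}; Z4 = {n1, n3, n4}; Z5 = {n1, n4}; fixed.
Sat(AG (~a | ~r)) = {n1, n4}
n4 ∈ Sat(AG (~a | ~r)) = {n1, n4}, so the formula holds at n4.

Yes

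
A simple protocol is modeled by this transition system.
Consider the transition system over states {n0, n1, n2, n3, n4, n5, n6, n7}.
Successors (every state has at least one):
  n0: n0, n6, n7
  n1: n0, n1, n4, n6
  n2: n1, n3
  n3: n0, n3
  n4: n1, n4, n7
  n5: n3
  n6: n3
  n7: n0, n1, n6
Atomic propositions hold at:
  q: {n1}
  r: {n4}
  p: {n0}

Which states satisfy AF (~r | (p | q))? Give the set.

{n0, n1, n2, n3, n5, n6, n7}

Sat(~r) = {n0, n1, n2, n3, n5, n6, n7}
Sat(p | q) = {n0, n1}
Sat(~r | (p | q)) = {n0, n1, n2, n3, n5, n6, n7}
AF (~r | (p | q)): least fixpoint, start Z0 = {n0, n1, n2, n3, n5, n6, n7}, add states with every successor in Z. Already a fixed point.
Sat(AF (~r | (p | q))) = {n0, n1, n2, n3, n5, n6, n7}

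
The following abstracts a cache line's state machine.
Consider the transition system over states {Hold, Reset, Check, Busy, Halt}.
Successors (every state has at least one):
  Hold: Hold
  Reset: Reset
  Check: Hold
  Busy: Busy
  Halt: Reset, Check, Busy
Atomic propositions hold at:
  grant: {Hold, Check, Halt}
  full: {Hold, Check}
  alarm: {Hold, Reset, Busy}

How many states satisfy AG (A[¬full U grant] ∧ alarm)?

Sat(¬full) = {Reset, Busy, Halt}
A[¬full U grant]: least fixpoint, start Z0 = Sat(grant) = {Hold, Check, Halt}, add states in Sat(¬full) with every successor in Z. Already a fixed point.
Sat(A[¬full U grant]) = {Hold, Check, Halt}
Sat(A[¬full U grant] ∧ alarm) = {Hold}
AG (A[¬full U grant] ∧ alarm): greatest fixpoint, start Z0 = {Hold}, keep only states in Sat with every successor in Z. Already a fixed point.
Sat(AG (A[¬full U grant] ∧ alarm)) = {Hold}
|Sat(AG (A[¬full U grant] ∧ alarm))| = |{Hold}| = 1.

1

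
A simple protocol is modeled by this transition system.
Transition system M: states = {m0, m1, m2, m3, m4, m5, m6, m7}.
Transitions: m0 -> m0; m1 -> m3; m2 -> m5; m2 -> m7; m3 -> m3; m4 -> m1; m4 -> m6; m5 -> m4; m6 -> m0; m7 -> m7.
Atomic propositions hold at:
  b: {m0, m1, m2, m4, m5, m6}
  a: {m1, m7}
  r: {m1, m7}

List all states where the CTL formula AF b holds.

{m0, m1, m2, m4, m5, m6}

AF b: least fixpoint, start Z0 = {m0, m1, m2, m4, m5, m6}, add states with every successor in Z. Already a fixed point.
Sat(AF b) = {m0, m1, m2, m4, m5, m6}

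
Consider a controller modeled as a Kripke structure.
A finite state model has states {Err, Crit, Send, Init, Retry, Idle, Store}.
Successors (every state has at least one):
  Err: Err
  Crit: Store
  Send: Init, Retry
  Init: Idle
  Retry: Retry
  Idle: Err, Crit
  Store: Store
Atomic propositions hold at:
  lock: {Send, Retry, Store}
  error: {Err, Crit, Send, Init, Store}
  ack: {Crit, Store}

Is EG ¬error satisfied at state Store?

Sat(¬error) = {Retry, Idle}
EG ¬error: greatest fixpoint, start Z0 = {Retry, Idle}, keep only states in Sat with some successor in Z. Z1 = {Retry}; fixed.
Sat(EG ¬error) = {Retry}
Store ∉ Sat(EG ¬error) = {Retry}, so the formula does not hold at Store.

No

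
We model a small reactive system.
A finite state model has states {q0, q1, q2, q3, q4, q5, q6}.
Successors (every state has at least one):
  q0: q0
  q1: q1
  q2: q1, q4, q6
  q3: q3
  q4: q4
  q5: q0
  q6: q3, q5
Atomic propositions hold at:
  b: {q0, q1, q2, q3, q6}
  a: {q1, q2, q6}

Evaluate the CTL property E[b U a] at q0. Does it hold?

No

E[b U a]: least fixpoint, start Z0 = Sat(a) = {q1, q2, q6}, add states in Sat(b) with some successor in Z. Already a fixed point.
Sat(E[b U a]) = {q1, q2, q6}
q0 ∉ Sat(E[b U a]) = {q1, q2, q6}, so the formula does not hold at q0.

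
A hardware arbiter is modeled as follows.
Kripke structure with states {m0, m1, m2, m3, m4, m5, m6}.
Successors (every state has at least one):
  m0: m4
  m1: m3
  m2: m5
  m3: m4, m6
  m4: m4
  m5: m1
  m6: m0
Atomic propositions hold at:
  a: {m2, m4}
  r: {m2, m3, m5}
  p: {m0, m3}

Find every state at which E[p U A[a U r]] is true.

{m2, m3, m5}

A[a U r]: least fixpoint, start Z0 = Sat(r) = {m2, m3, m5}, add states in Sat(a) with every successor in Z. Already a fixed point.
Sat(A[a U r]) = {m2, m3, m5}
E[p U A[a U r]]: least fixpoint, start Z0 = Sat(A[a U r]) = {m2, m3, m5}, add states in Sat(p) with some successor in Z. Already a fixed point.
Sat(E[p U A[a U r]]) = {m2, m3, m5}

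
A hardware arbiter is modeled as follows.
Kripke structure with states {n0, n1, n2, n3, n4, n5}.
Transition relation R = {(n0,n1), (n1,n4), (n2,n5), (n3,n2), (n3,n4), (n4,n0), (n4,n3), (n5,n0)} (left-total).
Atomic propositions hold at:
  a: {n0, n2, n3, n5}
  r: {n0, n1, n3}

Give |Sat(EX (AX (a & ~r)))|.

Sat(~r) = {n2, n4, n5}
Sat(a & ~r) = {n2, n5}
Sat(AX (a & ~r)) = {s : every successor in {n2, n5}} = {n2}
Sat(EX (AX (a & ~r))) = {s : some successor in {n2}} = {n3}
|Sat(EX (AX (a & ~r)))| = |{n3}| = 1.

1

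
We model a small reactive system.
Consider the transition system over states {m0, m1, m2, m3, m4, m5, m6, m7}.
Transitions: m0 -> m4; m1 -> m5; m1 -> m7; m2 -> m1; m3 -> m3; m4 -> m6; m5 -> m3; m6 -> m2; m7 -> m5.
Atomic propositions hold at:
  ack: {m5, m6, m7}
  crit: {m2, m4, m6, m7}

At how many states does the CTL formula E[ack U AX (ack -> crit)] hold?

Sat(ack -> crit) = {m0, m1, m2, m3, m4, m6, m7}
Sat(AX (ack -> crit)) = {s : every successor in {m0, m1, m2, m3, m4, m6, m7}} = {m0, m2, m3, m4, m5, m6}
E[ack U AX (ack -> crit)]: least fixpoint, start Z0 = Sat(AX (ack -> crit)) = {m0, m2, m3, m4, m5, m6}, add states in Sat(ack) with some successor in Z. Z1 = {m0, m2, m3, m4, m5, m6, m7}; fixed.
Sat(E[ack U AX (ack -> crit)]) = {m0, m2, m3, m4, m5, m6, m7}
|Sat(E[ack U AX (ack -> crit)])| = |{m0, m2, m3, m4, m5, m6, m7}| = 7.

7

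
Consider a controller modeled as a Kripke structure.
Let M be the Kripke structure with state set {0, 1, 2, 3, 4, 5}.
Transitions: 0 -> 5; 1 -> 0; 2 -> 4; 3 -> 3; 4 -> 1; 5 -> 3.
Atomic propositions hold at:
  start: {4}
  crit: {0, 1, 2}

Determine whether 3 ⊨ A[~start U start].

Sat(~start) = {0, 1, 2, 3, 5}
A[~start U start]: least fixpoint, start Z0 = Sat(start) = {4}, add states in Sat(~start) with every successor in Z. Z1 = {2, 4}; fixed.
Sat(A[~start U start]) = {2, 4}
3 ∉ Sat(A[~start U start]) = {2, 4}, so the formula does not hold at 3.

No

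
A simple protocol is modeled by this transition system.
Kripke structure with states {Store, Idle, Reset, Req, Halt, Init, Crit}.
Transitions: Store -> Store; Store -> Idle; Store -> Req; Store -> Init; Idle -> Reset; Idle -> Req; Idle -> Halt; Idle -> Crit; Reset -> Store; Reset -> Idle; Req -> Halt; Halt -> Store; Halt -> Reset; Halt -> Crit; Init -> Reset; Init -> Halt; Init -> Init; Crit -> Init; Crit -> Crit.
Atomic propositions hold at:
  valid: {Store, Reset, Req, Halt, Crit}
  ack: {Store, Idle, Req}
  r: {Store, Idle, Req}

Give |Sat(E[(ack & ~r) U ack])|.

3

Sat(~r) = {Reset, Halt, Init, Crit}
Sat(ack & ~r) = ∅
E[(ack & ~r) U ack]: least fixpoint, start Z0 = Sat(ack) = {Store, Idle, Req}, add states in Sat(ack & ~r) with some successor in Z. Already a fixed point.
Sat(E[(ack & ~r) U ack]) = {Store, Idle, Req}
|Sat(E[(ack & ~r) U ack])| = |{Store, Idle, Req}| = 3.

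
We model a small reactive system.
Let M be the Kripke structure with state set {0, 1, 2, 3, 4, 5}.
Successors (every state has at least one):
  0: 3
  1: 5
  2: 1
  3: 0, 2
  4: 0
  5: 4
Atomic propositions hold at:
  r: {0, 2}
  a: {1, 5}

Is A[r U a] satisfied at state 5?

A[r U a]: least fixpoint, start Z0 = Sat(a) = {1, 5}, add states in Sat(r) with every successor in Z. Z1 = {1, 2, 5}; fixed.
Sat(A[r U a]) = {1, 2, 5}
5 ∈ Sat(A[r U a]) = {1, 2, 5}, so the formula holds at 5.

Yes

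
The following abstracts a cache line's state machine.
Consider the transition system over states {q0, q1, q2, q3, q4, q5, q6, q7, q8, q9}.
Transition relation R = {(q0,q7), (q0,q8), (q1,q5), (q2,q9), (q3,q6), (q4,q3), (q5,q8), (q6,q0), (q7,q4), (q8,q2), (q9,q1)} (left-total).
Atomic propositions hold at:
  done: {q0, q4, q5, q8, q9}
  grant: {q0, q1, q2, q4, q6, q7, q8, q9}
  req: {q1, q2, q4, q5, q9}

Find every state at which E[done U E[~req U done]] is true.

{q0, q3, q4, q5, q6, q7, q8, q9}

Sat(~req) = {q0, q3, q6, q7, q8}
E[~req U done]: least fixpoint, start Z0 = Sat(done) = {q0, q4, q5, q8, q9}, add states in Sat(~req) with some successor in Z. Z1 = {q0, q4, q5, q6, q7, q8, q9}; Z2 = {q0, q3, q4, q5, q6, q7, q8, q9}; fixed.
Sat(E[~req U done]) = {q0, q3, q4, q5, q6, q7, q8, q9}
E[done U E[~req U done]]: least fixpoint, start Z0 = Sat(E[~req U done]) = {q0, q3, q4, q5, q6, q7, q8, q9}, add states in Sat(done) with some successor in Z. Already a fixed point.
Sat(E[done U E[~req U done]]) = {q0, q3, q4, q5, q6, q7, q8, q9}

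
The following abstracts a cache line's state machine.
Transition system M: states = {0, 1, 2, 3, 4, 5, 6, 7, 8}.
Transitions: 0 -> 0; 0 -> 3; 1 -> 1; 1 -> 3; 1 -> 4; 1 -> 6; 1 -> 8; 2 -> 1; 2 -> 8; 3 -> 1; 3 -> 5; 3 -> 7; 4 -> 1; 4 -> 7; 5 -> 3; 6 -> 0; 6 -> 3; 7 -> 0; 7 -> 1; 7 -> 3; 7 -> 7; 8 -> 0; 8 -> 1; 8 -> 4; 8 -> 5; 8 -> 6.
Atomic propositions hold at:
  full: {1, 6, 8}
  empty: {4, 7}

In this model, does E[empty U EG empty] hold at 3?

No

EG empty: greatest fixpoint, start Z0 = {4, 7}, keep only states in Sat with some successor in Z. Already a fixed point.
Sat(EG empty) = {4, 7}
E[empty U EG empty]: least fixpoint, start Z0 = Sat(EG empty) = {4, 7}, add states in Sat(empty) with some successor in Z. Already a fixed point.
Sat(E[empty U EG empty]) = {4, 7}
3 ∉ Sat(E[empty U EG empty]) = {4, 7}, so the formula does not hold at 3.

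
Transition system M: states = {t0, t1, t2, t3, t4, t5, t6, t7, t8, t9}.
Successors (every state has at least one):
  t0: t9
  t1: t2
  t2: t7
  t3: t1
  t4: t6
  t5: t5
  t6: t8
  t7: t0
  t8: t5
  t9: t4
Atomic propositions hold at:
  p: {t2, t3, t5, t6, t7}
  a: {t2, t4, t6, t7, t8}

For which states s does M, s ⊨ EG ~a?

{t5}

Sat(~a) = {t0, t1, t3, t5, t9}
EG ~a: greatest fixpoint, start Z0 = {t0, t1, t3, t5, t9}, keep only states in Sat with some successor in Z. Z1 = {t0, t3, t5}; Z2 = {t5}; fixed.
Sat(EG ~a) = {t5}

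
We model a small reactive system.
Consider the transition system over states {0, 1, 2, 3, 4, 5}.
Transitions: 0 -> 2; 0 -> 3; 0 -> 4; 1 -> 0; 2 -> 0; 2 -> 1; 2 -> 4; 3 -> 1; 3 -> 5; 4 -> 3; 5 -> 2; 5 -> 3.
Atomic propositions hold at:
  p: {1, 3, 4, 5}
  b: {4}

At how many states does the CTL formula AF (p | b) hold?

Sat(p | b) = {1, 3, 4, 5}
AF (p | b): least fixpoint, start Z0 = {1, 3, 4, 5}, add states with every successor in Z. Already a fixed point.
Sat(AF (p | b)) = {1, 3, 4, 5}
|Sat(AF (p | b))| = |{1, 3, 4, 5}| = 4.

4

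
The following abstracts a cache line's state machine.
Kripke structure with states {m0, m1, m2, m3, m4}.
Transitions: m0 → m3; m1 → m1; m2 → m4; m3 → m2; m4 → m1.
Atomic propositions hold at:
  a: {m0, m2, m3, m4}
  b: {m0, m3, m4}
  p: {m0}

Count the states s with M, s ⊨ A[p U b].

3

A[p U b]: least fixpoint, start Z0 = Sat(b) = {m0, m3, m4}, add states in Sat(p) with every successor in Z. Already a fixed point.
Sat(A[p U b]) = {m0, m3, m4}
|Sat(A[p U b])| = |{m0, m3, m4}| = 3.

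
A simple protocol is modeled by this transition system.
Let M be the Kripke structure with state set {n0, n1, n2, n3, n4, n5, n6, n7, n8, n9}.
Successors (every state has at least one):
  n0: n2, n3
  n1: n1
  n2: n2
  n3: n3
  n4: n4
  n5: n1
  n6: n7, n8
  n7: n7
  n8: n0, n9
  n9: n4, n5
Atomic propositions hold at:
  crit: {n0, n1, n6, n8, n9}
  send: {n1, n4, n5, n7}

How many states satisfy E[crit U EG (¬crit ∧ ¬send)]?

5

Sat(¬crit) = {n2, n3, n4, n5, n7}
Sat(¬send) = {n0, n2, n3, n6, n8, n9}
Sat(¬crit ∧ ¬send) = {n2, n3}
EG (¬crit ∧ ¬send): greatest fixpoint, start Z0 = {n2, n3}, keep only states in Sat with some successor in Z. Already a fixed point.
Sat(EG (¬crit ∧ ¬send)) = {n2, n3}
E[crit U EG (¬crit ∧ ¬send)]: least fixpoint, start Z0 = Sat(EG (¬crit ∧ ¬send)) = {n2, n3}, add states in Sat(crit) with some successor in Z. Z1 = {n0, n2, n3}; Z2 = {n0, n2, n3, n8}; Z3 = {n0, n2, n3, n6, n8}; fixed.
Sat(E[crit U EG (¬crit ∧ ¬send)]) = {n0, n2, n3, n6, n8}
|Sat(E[crit U EG (¬crit ∧ ¬send)])| = |{n0, n2, n3, n6, n8}| = 5.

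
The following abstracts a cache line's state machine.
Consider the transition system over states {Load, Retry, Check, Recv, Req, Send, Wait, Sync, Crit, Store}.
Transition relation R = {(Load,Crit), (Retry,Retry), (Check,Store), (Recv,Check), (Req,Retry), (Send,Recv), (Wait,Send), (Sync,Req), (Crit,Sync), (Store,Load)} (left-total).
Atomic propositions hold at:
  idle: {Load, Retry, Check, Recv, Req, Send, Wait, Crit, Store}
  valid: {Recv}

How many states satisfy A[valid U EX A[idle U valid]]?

2

A[idle U valid]: least fixpoint, start Z0 = Sat(valid) = {Recv}, add states in Sat(idle) with every successor in Z. Z1 = {Recv, Send}; Z2 = {Recv, Send, Wait}; fixed.
Sat(A[idle U valid]) = {Recv, Send, Wait}
Sat(EX A[idle U valid]) = {s : some successor in {Recv, Send, Wait}} = {Send, Wait}
A[valid U EX A[idle U valid]]: least fixpoint, start Z0 = Sat(EX A[idle U valid]) = {Send, Wait}, add states in Sat(valid) with every successor in Z. Already a fixed point.
Sat(A[valid U EX A[idle U valid]]) = {Send, Wait}
|Sat(A[valid U EX A[idle U valid]])| = |{Send, Wait}| = 2.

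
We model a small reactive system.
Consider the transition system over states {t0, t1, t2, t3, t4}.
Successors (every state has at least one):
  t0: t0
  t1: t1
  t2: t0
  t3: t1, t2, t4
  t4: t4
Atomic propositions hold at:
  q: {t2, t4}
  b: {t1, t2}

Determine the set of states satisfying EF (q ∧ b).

{t2, t3}

Sat(q ∧ b) = {t2}
EF (q ∧ b): least fixpoint, start Z0 = {t2}, add states with some successor in Z. Z1 = {t2, t3}; fixed.
Sat(EF (q ∧ b)) = {t2, t3}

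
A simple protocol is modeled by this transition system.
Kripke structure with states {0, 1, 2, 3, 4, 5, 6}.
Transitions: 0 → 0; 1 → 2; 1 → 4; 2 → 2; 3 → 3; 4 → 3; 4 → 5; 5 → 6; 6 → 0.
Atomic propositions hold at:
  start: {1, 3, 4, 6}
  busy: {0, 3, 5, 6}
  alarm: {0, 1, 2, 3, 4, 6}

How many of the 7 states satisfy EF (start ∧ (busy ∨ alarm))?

Sat(busy ∨ alarm) = {0, 1, 2, 3, 4, 5, 6}
Sat(start ∧ (busy ∨ alarm)) = {1, 3, 4, 6}
EF (start ∧ (busy ∨ alarm)): least fixpoint, start Z0 = {1, 3, 4, 6}, add states with some successor in Z. Z1 = {1, 3, 4, 5, 6}; fixed.
Sat(EF (start ∧ (busy ∨ alarm))) = {1, 3, 4, 5, 6}
|Sat(EF (start ∧ (busy ∨ alarm)))| = |{1, 3, 4, 5, 6}| = 5.

5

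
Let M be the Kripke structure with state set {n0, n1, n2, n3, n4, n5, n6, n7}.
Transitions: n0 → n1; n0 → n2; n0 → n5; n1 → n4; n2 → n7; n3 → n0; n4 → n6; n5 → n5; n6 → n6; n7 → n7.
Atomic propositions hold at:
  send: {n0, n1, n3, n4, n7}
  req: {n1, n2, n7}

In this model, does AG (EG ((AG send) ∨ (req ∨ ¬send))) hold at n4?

AG send: greatest fixpoint, start Z0 = {n0, n1, n3, n4, n7}, keep only states in Sat with every successor in Z. Z1 = {n1, n3, n7}; Z2 = {n7}; fixed.
Sat(AG send) = {n7}
Sat(¬send) = {n2, n5, n6}
Sat(req ∨ ¬send) = {n1, n2, n5, n6, n7}
Sat((AG send) ∨ (req ∨ ¬send)) = {n1, n2, n5, n6, n7}
EG ((AG send) ∨ (req ∨ ¬send)): greatest fixpoint, start Z0 = {n1, n2, n5, n6, n7}, keep only states in Sat with some successor in Z. Z1 = {n2, n5, n6, n7}; fixed.
Sat(EG ((AG send) ∨ (req ∨ ¬send))) = {n2, n5, n6, n7}
AG (EG ((AG send) ∨ (req ∨ ¬send))): greatest fixpoint, start Z0 = {n2, n5, n6, n7}, keep only states in Sat with every successor in Z. Already a fixed point.
Sat(AG (EG ((AG send) ∨ (req ∨ ¬send)))) = {n2, n5, n6, n7}
n4 ∉ Sat(AG (EG ((AG send) ∨ (req ∨ ¬send)))) = {n2, n5, n6, n7}, so the formula does not hold at n4.

No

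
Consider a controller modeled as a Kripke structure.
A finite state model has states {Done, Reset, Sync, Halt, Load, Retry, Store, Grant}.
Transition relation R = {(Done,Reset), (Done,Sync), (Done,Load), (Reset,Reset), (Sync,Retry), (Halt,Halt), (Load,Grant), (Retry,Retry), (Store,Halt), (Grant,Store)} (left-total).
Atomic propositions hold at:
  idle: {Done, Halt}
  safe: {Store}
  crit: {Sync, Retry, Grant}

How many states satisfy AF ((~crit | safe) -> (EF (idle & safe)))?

Sat(~crit) = {Done, Reset, Halt, Load, Store}
Sat(~crit | safe) = {Done, Reset, Halt, Load, Store}
Sat(idle & safe) = ∅
EF (idle & safe): least fixpoint, start Z0 = ∅, add states with some successor in Z. Already a fixed point.
Sat(EF (idle & safe)) = ∅
Sat((~crit | safe) -> (EF (idle & safe))) = {Sync, Retry, Grant}
AF ((~crit | safe) -> (EF (idle & safe))): least fixpoint, start Z0 = {Sync, Retry, Grant}, add states with every successor in Z. Z1 = {Sync, Load, Retry, Grant}; fixed.
Sat(AF ((~crit | safe) -> (EF (idle & safe)))) = {Sync, Load, Retry, Grant}
|Sat(AF ((~crit | safe) -> (EF (idle & safe))))| = |{Sync, Load, Retry, Grant}| = 4.

4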